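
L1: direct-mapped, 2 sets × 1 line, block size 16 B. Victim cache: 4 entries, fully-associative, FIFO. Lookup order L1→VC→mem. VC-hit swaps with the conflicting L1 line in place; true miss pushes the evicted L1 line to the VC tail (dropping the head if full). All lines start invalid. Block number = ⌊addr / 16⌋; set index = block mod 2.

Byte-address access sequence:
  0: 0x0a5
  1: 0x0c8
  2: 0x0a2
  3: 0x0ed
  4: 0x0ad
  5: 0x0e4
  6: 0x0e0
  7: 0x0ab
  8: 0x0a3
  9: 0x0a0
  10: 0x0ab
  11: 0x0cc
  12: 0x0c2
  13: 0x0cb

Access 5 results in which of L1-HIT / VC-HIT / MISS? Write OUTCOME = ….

OUTCOME = VC-HIT

  [0] addr=0xa5 blk=10 s=0: MISS | VC []
  [1] addr=0xc8 blk=12 s=0: MISS | VC [10]
  [2] addr=0xa2 blk=10 s=0: VC-HIT | VC [12]
  [3] addr=0xed blk=14 s=0: MISS | VC [12, 10]
  [4] addr=0xad blk=10 s=0: VC-HIT | VC [12, 14]
  [5] addr=0xe4 blk=14 s=0: VC-HIT | VC [12, 10]
  [6] addr=0xe0 blk=14 s=0: L1-HIT | VC [12, 10]
  [7] addr=0xab blk=10 s=0: VC-HIT | VC [12, 14]
  [8] addr=0xa3 blk=10 s=0: L1-HIT | VC [12, 14]
  [9] addr=0xa0 blk=10 s=0: L1-HIT | VC [12, 14]
  [10] addr=0xab blk=10 s=0: L1-HIT | VC [12, 14]
  [11] addr=0xcc blk=12 s=0: VC-HIT | VC [10, 14]
  [12] addr=0xc2 blk=12 s=0: L1-HIT | VC [10, 14]
  [13] addr=0xcb blk=12 s=0: L1-HIT | VC [10, 14]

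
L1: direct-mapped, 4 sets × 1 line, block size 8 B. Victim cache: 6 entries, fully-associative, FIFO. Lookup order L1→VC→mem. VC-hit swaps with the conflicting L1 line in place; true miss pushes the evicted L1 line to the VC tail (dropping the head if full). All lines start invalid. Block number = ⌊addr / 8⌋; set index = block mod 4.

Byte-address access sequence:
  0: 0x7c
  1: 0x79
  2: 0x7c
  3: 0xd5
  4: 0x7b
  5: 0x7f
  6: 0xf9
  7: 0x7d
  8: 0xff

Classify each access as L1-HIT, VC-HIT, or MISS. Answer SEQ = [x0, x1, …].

  [0] addr=0x7c blk=15 s=3: MISS | VC []
  [1] addr=0x79 blk=15 s=3: L1-HIT | VC []
  [2] addr=0x7c blk=15 s=3: L1-HIT | VC []
  [3] addr=0xd5 blk=26 s=2: MISS | VC []
  [4] addr=0x7b blk=15 s=3: L1-HIT | VC []
  [5] addr=0x7f blk=15 s=3: L1-HIT | VC []
  [6] addr=0xf9 blk=31 s=3: MISS | VC [15]
  [7] addr=0x7d blk=15 s=3: VC-HIT | VC [31]
  [8] addr=0xff blk=31 s=3: VC-HIT | VC [15]

SEQ = [MISS, L1-HIT, L1-HIT, MISS, L1-HIT, L1-HIT, MISS, VC-HIT, VC-HIT]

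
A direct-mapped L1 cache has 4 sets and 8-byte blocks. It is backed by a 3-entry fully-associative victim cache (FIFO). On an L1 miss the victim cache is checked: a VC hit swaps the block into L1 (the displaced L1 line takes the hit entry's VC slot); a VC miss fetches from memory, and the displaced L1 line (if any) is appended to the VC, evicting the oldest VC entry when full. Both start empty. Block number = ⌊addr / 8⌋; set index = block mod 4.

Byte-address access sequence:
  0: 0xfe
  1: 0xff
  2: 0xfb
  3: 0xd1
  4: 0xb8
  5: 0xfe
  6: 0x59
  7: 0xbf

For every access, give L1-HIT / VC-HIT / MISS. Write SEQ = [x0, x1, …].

SEQ = [MISS, L1-HIT, L1-HIT, MISS, MISS, VC-HIT, MISS, VC-HIT]

  [0] addr=0xfe blk=31 s=3: MISS | VC []
  [1] addr=0xff blk=31 s=3: L1-HIT | VC []
  [2] addr=0xfb blk=31 s=3: L1-HIT | VC []
  [3] addr=0xd1 blk=26 s=2: MISS | VC []
  [4] addr=0xb8 blk=23 s=3: MISS | VC [31]
  [5] addr=0xfe blk=31 s=3: VC-HIT | VC [23]
  [6] addr=0x59 blk=11 s=3: MISS | VC [23, 31]
  [7] addr=0xbf blk=23 s=3: VC-HIT | VC [11, 31]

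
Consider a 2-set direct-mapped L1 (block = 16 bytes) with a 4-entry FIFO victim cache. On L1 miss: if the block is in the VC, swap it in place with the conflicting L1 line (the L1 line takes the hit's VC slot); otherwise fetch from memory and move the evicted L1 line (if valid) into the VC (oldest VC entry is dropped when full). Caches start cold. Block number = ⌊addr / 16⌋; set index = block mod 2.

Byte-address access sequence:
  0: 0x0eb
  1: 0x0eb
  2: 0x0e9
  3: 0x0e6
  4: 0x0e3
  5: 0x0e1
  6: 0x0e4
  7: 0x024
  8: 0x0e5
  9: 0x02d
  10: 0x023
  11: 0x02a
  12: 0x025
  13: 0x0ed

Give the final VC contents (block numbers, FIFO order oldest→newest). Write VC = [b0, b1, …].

VC = [2]

0: 0xeb (blk 14, set 0) → MISS  vc=[]
1: 0xeb (blk 14, set 0) → L1-HIT  vc=[]
2: 0xe9 (blk 14, set 0) → L1-HIT  vc=[]
3: 0xe6 (blk 14, set 0) → L1-HIT  vc=[]
4: 0xe3 (blk 14, set 0) → L1-HIT  vc=[]
5: 0xe1 (blk 14, set 0) → L1-HIT  vc=[]
6: 0xe4 (blk 14, set 0) → L1-HIT  vc=[]
7: 0x24 (blk 2, set 0) → MISS  vc=[14]
8: 0xe5 (blk 14, set 0) → VC-HIT  vc=[2]
9: 0x2d (blk 2, set 0) → VC-HIT  vc=[14]
10: 0x23 (blk 2, set 0) → L1-HIT  vc=[14]
11: 0x2a (blk 2, set 0) → L1-HIT  vc=[14]
12: 0x25 (blk 2, set 0) → L1-HIT  vc=[14]
13: 0xed (blk 14, set 0) → VC-HIT  vc=[2]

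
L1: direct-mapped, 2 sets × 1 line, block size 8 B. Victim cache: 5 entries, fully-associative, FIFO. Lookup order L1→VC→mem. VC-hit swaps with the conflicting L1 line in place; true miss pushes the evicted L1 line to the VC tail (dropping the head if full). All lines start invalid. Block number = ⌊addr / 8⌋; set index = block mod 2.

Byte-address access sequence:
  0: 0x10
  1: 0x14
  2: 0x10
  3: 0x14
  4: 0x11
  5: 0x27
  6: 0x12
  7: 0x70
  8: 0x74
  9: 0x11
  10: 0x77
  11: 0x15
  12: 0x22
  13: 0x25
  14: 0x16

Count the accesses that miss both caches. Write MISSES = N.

MISSES = 3

  [0] addr=0x10 blk=2 s=0: MISS | VC []
  [1] addr=0x14 blk=2 s=0: L1-HIT | VC []
  [2] addr=0x10 blk=2 s=0: L1-HIT | VC []
  [3] addr=0x14 blk=2 s=0: L1-HIT | VC []
  [4] addr=0x11 blk=2 s=0: L1-HIT | VC []
  [5] addr=0x27 blk=4 s=0: MISS | VC [2]
  [6] addr=0x12 blk=2 s=0: VC-HIT | VC [4]
  [7] addr=0x70 blk=14 s=0: MISS | VC [4, 2]
  [8] addr=0x74 blk=14 s=0: L1-HIT | VC [4, 2]
  [9] addr=0x11 blk=2 s=0: VC-HIT | VC [4, 14]
  [10] addr=0x77 blk=14 s=0: VC-HIT | VC [4, 2]
  [11] addr=0x15 blk=2 s=0: VC-HIT | VC [4, 14]
  [12] addr=0x22 blk=4 s=0: VC-HIT | VC [2, 14]
  [13] addr=0x25 blk=4 s=0: L1-HIT | VC [2, 14]
  [14] addr=0x16 blk=2 s=0: VC-HIT | VC [4, 14]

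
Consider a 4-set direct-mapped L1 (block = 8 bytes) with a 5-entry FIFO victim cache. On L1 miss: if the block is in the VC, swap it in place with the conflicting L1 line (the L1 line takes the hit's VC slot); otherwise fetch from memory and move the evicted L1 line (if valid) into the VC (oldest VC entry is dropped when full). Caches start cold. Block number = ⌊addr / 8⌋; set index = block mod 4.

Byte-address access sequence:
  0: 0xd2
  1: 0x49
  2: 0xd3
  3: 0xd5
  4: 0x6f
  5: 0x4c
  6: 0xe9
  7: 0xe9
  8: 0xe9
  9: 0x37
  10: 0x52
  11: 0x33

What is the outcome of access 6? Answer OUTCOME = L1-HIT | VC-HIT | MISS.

OUTCOME = MISS

#0 0xd2→b26/s2 MISS; vc=[]
#1 0x49→b9/s1 MISS; vc=[]
#2 0xd3→b26/s2 L1-HIT; vc=[]
#3 0xd5→b26/s2 L1-HIT; vc=[]
#4 0x6f→b13/s1 MISS; vc=[9]
#5 0x4c→b9/s1 VC-HIT; vc=[13]
#6 0xe9→b29/s1 MISS; vc=[13,9]
#7 0xe9→b29/s1 L1-HIT; vc=[13,9]
#8 0xe9→b29/s1 L1-HIT; vc=[13,9]
#9 0x37→b6/s2 MISS; vc=[13,9,26]
#10 0x52→b10/s2 MISS; vc=[13,9,26,6]
#11 0x33→b6/s2 VC-HIT; vc=[13,9,26,10]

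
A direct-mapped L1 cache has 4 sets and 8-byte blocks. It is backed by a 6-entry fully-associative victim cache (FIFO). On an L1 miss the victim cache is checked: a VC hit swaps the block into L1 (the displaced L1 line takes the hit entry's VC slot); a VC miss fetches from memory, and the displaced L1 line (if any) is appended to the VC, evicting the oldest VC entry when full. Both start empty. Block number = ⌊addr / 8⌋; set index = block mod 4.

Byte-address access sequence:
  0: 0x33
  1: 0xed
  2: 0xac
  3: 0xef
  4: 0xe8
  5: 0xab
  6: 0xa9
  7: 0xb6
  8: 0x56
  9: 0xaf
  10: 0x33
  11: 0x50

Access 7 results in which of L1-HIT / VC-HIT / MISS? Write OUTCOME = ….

0: 0x33 (blk 6, set 2) → MISS  vc=[]
1: 0xed (blk 29, set 1) → MISS  vc=[]
2: 0xac (blk 21, set 1) → MISS  vc=[29]
3: 0xef (blk 29, set 1) → VC-HIT  vc=[21]
4: 0xe8 (blk 29, set 1) → L1-HIT  vc=[21]
5: 0xab (blk 21, set 1) → VC-HIT  vc=[29]
6: 0xa9 (blk 21, set 1) → L1-HIT  vc=[29]
7: 0xb6 (blk 22, set 2) → MISS  vc=[29, 6]
8: 0x56 (blk 10, set 2) → MISS  vc=[29, 6, 22]
9: 0xaf (blk 21, set 1) → L1-HIT  vc=[29, 6, 22]
10: 0x33 (blk 6, set 2) → VC-HIT  vc=[29, 10, 22]
11: 0x50 (blk 10, set 2) → VC-HIT  vc=[29, 6, 22]

OUTCOME = MISS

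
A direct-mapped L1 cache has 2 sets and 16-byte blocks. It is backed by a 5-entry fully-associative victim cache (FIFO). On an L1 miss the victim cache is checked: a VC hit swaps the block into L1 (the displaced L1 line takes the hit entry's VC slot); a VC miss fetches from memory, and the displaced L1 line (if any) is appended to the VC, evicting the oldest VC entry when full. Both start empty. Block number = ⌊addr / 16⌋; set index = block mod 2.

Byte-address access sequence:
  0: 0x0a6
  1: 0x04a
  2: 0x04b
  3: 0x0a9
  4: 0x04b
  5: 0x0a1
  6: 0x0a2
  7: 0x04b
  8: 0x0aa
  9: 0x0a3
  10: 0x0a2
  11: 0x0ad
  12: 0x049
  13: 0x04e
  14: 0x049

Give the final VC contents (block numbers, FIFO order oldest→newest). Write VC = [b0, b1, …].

VC = [10]

  [0] addr=0xa6 blk=10 s=0: MISS | VC []
  [1] addr=0x4a blk=4 s=0: MISS | VC [10]
  [2] addr=0x4b blk=4 s=0: L1-HIT | VC [10]
  [3] addr=0xa9 blk=10 s=0: VC-HIT | VC [4]
  [4] addr=0x4b blk=4 s=0: VC-HIT | VC [10]
  [5] addr=0xa1 blk=10 s=0: VC-HIT | VC [4]
  [6] addr=0xa2 blk=10 s=0: L1-HIT | VC [4]
  [7] addr=0x4b blk=4 s=0: VC-HIT | VC [10]
  [8] addr=0xaa blk=10 s=0: VC-HIT | VC [4]
  [9] addr=0xa3 blk=10 s=0: L1-HIT | VC [4]
  [10] addr=0xa2 blk=10 s=0: L1-HIT | VC [4]
  [11] addr=0xad blk=10 s=0: L1-HIT | VC [4]
  [12] addr=0x49 blk=4 s=0: VC-HIT | VC [10]
  [13] addr=0x4e blk=4 s=0: L1-HIT | VC [10]
  [14] addr=0x49 blk=4 s=0: L1-HIT | VC [10]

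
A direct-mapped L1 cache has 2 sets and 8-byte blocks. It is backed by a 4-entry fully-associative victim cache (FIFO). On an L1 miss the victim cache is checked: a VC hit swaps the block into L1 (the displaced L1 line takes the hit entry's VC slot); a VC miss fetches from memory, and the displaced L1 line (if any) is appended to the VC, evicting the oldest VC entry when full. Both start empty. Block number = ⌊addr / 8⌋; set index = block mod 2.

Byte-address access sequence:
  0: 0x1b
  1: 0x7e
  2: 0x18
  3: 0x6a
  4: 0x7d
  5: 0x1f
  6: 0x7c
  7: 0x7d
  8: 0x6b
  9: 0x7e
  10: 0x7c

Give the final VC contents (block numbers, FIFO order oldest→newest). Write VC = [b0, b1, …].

VC = [13, 3]

#0 0x1b→b3/s1 MISS; vc=[]
#1 0x7e→b15/s1 MISS; vc=[3]
#2 0x18→b3/s1 VC-HIT; vc=[15]
#3 0x6a→b13/s1 MISS; vc=[15,3]
#4 0x7d→b15/s1 VC-HIT; vc=[13,3]
#5 0x1f→b3/s1 VC-HIT; vc=[13,15]
#6 0x7c→b15/s1 VC-HIT; vc=[13,3]
#7 0x7d→b15/s1 L1-HIT; vc=[13,3]
#8 0x6b→b13/s1 VC-HIT; vc=[15,3]
#9 0x7e→b15/s1 VC-HIT; vc=[13,3]
#10 0x7c→b15/s1 L1-HIT; vc=[13,3]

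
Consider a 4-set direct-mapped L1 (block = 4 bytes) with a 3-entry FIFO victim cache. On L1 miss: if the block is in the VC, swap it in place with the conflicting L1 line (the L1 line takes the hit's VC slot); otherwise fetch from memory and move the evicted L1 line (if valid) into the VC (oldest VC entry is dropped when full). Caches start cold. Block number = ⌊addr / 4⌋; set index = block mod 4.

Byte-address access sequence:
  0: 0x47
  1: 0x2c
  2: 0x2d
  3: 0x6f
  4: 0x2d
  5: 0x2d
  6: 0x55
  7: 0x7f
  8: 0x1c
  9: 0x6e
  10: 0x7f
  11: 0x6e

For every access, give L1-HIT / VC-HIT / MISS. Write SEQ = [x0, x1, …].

  [0] addr=0x47 blk=17 s=1: MISS | VC []
  [1] addr=0x2c blk=11 s=3: MISS | VC []
  [2] addr=0x2d blk=11 s=3: L1-HIT | VC []
  [3] addr=0x6f blk=27 s=3: MISS | VC [11]
  [4] addr=0x2d blk=11 s=3: VC-HIT | VC [27]
  [5] addr=0x2d blk=11 s=3: L1-HIT | VC [27]
  [6] addr=0x55 blk=21 s=1: MISS | VC [27, 17]
  [7] addr=0x7f blk=31 s=3: MISS | VC [27, 17, 11]
  [8] addr=0x1c blk=7 s=3: MISS | VC [17, 11, 31]
  [9] addr=0x6e blk=27 s=3: MISS | VC [11, 31, 7]
  [10] addr=0x7f blk=31 s=3: VC-HIT | VC [11, 27, 7]
  [11] addr=0x6e blk=27 s=3: VC-HIT | VC [11, 31, 7]

SEQ = [MISS, MISS, L1-HIT, MISS, VC-HIT, L1-HIT, MISS, MISS, MISS, MISS, VC-HIT, VC-HIT]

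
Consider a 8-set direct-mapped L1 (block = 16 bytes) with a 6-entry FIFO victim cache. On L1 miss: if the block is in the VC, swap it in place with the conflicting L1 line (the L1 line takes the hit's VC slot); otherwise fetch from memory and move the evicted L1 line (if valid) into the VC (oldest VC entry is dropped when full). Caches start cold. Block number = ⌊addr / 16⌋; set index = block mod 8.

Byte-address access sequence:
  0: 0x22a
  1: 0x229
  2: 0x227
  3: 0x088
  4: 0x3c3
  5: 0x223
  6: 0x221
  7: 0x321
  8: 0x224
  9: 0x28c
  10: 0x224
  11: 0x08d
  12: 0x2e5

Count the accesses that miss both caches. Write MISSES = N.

#0 0x22a→b34/s2 MISS; vc=[]
#1 0x229→b34/s2 L1-HIT; vc=[]
#2 0x227→b34/s2 L1-HIT; vc=[]
#3 0x88→b8/s0 MISS; vc=[]
#4 0x3c3→b60/s4 MISS; vc=[]
#5 0x223→b34/s2 L1-HIT; vc=[]
#6 0x221→b34/s2 L1-HIT; vc=[]
#7 0x321→b50/s2 MISS; vc=[34]
#8 0x224→b34/s2 VC-HIT; vc=[50]
#9 0x28c→b40/s0 MISS; vc=[50,8]
#10 0x224→b34/s2 L1-HIT; vc=[50,8]
#11 0x8d→b8/s0 VC-HIT; vc=[50,40]
#12 0x2e5→b46/s6 MISS; vc=[50,40]

MISSES = 6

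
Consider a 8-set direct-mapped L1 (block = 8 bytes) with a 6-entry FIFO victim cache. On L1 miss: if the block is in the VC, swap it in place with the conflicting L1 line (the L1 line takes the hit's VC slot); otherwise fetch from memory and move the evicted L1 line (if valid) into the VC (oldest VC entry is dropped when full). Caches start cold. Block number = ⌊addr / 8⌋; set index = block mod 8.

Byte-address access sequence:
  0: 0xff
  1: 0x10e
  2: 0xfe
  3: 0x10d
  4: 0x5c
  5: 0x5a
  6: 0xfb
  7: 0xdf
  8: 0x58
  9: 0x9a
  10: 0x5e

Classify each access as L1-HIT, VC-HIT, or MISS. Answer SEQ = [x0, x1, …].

0: 0xff (blk 31, set 7) → MISS  vc=[]
1: 0x10e (blk 33, set 1) → MISS  vc=[]
2: 0xfe (blk 31, set 7) → L1-HIT  vc=[]
3: 0x10d (blk 33, set 1) → L1-HIT  vc=[]
4: 0x5c (blk 11, set 3) → MISS  vc=[]
5: 0x5a (blk 11, set 3) → L1-HIT  vc=[]
6: 0xfb (blk 31, set 7) → L1-HIT  vc=[]
7: 0xdf (blk 27, set 3) → MISS  vc=[11]
8: 0x58 (blk 11, set 3) → VC-HIT  vc=[27]
9: 0x9a (blk 19, set 3) → MISS  vc=[27, 11]
10: 0x5e (blk 11, set 3) → VC-HIT  vc=[27, 19]

SEQ = [MISS, MISS, L1-HIT, L1-HIT, MISS, L1-HIT, L1-HIT, MISS, VC-HIT, MISS, VC-HIT]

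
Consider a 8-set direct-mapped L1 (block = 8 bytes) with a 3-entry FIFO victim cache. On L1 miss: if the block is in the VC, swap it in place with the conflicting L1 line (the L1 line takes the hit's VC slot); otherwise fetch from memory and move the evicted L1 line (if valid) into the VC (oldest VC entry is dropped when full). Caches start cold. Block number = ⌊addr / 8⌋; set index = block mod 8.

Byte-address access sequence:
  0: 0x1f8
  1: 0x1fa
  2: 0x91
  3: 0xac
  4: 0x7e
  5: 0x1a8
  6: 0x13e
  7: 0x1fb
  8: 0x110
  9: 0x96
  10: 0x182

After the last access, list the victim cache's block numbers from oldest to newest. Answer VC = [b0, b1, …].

#0 0x1f8→b63/s7 MISS; vc=[]
#1 0x1fa→b63/s7 L1-HIT; vc=[]
#2 0x91→b18/s2 MISS; vc=[]
#3 0xac→b21/s5 MISS; vc=[]
#4 0x7e→b15/s7 MISS; vc=[63]
#5 0x1a8→b53/s5 MISS; vc=[63,21]
#6 0x13e→b39/s7 MISS; vc=[63,21,15]
#7 0x1fb→b63/s7 VC-HIT; vc=[39,21,15]
#8 0x110→b34/s2 MISS; vc=[21,15,18]
#9 0x96→b18/s2 VC-HIT; vc=[21,15,34]
#10 0x182→b48/s0 MISS; vc=[21,15,34]

VC = [21, 15, 34]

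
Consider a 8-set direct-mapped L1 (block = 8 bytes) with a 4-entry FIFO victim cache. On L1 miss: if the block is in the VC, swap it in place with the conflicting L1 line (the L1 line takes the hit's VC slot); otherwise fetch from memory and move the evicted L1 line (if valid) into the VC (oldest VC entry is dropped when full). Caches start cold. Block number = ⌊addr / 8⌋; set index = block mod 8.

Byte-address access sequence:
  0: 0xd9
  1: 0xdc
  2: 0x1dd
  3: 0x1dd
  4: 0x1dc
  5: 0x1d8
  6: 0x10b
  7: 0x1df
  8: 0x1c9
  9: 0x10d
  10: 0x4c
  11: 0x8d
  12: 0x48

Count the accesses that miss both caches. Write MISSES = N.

MISSES = 6

#0 0xd9→b27/s3 MISS; vc=[]
#1 0xdc→b27/s3 L1-HIT; vc=[]
#2 0x1dd→b59/s3 MISS; vc=[27]
#3 0x1dd→b59/s3 L1-HIT; vc=[27]
#4 0x1dc→b59/s3 L1-HIT; vc=[27]
#5 0x1d8→b59/s3 L1-HIT; vc=[27]
#6 0x10b→b33/s1 MISS; vc=[27]
#7 0x1df→b59/s3 L1-HIT; vc=[27]
#8 0x1c9→b57/s1 MISS; vc=[27,33]
#9 0x10d→b33/s1 VC-HIT; vc=[27,57]
#10 0x4c→b9/s1 MISS; vc=[27,57,33]
#11 0x8d→b17/s1 MISS; vc=[27,57,33,9]
#12 0x48→b9/s1 VC-HIT; vc=[27,57,33,17]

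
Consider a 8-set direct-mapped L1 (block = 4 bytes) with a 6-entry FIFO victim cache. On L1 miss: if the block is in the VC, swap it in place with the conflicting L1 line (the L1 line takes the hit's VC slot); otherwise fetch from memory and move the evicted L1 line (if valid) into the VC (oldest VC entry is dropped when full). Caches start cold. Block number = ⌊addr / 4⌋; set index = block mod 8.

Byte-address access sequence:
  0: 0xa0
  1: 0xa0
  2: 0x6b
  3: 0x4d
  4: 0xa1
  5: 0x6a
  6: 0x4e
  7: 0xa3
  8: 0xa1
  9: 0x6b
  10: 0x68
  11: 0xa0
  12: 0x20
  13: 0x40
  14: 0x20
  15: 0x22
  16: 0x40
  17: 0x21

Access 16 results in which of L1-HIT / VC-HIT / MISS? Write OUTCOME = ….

OUTCOME = VC-HIT

#0 0xa0→b40/s0 MISS; vc=[]
#1 0xa0→b40/s0 L1-HIT; vc=[]
#2 0x6b→b26/s2 MISS; vc=[]
#3 0x4d→b19/s3 MISS; vc=[]
#4 0xa1→b40/s0 L1-HIT; vc=[]
#5 0x6a→b26/s2 L1-HIT; vc=[]
#6 0x4e→b19/s3 L1-HIT; vc=[]
#7 0xa3→b40/s0 L1-HIT; vc=[]
#8 0xa1→b40/s0 L1-HIT; vc=[]
#9 0x6b→b26/s2 L1-HIT; vc=[]
#10 0x68→b26/s2 L1-HIT; vc=[]
#11 0xa0→b40/s0 L1-HIT; vc=[]
#12 0x20→b8/s0 MISS; vc=[40]
#13 0x40→b16/s0 MISS; vc=[40,8]
#14 0x20→b8/s0 VC-HIT; vc=[40,16]
#15 0x22→b8/s0 L1-HIT; vc=[40,16]
#16 0x40→b16/s0 VC-HIT; vc=[40,8]
#17 0x21→b8/s0 VC-HIT; vc=[40,16]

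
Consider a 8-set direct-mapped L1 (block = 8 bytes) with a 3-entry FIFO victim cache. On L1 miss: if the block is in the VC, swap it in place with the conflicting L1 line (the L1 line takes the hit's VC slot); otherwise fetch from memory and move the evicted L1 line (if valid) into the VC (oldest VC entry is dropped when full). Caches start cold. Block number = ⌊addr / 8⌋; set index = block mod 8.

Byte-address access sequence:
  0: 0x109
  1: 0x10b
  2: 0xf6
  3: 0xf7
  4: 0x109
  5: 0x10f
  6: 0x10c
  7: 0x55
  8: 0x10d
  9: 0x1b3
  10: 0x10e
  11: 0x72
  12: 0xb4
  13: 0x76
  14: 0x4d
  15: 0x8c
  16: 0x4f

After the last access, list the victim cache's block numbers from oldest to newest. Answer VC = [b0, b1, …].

  [0] addr=0x109 blk=33 s=1: MISS | VC []
  [1] addr=0x10b blk=33 s=1: L1-HIT | VC []
  [2] addr=0xf6 blk=30 s=6: MISS | VC []
  [3] addr=0xf7 blk=30 s=6: L1-HIT | VC []
  [4] addr=0x109 blk=33 s=1: L1-HIT | VC []
  [5] addr=0x10f blk=33 s=1: L1-HIT | VC []
  [6] addr=0x10c blk=33 s=1: L1-HIT | VC []
  [7] addr=0x55 blk=10 s=2: MISS | VC []
  [8] addr=0x10d blk=33 s=1: L1-HIT | VC []
  [9] addr=0x1b3 blk=54 s=6: MISS | VC [30]
  [10] addr=0x10e blk=33 s=1: L1-HIT | VC [30]
  [11] addr=0x72 blk=14 s=6: MISS | VC [30, 54]
  [12] addr=0xb4 blk=22 s=6: MISS | VC [30, 54, 14]
  [13] addr=0x76 blk=14 s=6: VC-HIT | VC [30, 54, 22]
  [14] addr=0x4d blk=9 s=1: MISS | VC [54, 22, 33]
  [15] addr=0x8c blk=17 s=1: MISS | VC [22, 33, 9]
  [16] addr=0x4f blk=9 s=1: VC-HIT | VC [22, 33, 17]

VC = [22, 33, 17]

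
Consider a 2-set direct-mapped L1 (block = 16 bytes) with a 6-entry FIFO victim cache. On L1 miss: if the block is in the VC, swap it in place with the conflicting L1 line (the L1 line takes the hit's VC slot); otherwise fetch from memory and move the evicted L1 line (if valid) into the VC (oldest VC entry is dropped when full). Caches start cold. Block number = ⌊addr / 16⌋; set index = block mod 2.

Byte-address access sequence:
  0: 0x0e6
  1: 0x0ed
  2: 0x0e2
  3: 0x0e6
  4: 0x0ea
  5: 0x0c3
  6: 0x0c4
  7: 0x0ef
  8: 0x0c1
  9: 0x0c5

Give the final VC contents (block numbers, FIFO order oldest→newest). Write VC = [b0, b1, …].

  [0] addr=0xe6 blk=14 s=0: MISS | VC []
  [1] addr=0xed blk=14 s=0: L1-HIT | VC []
  [2] addr=0xe2 blk=14 s=0: L1-HIT | VC []
  [3] addr=0xe6 blk=14 s=0: L1-HIT | VC []
  [4] addr=0xea blk=14 s=0: L1-HIT | VC []
  [5] addr=0xc3 blk=12 s=0: MISS | VC [14]
  [6] addr=0xc4 blk=12 s=0: L1-HIT | VC [14]
  [7] addr=0xef blk=14 s=0: VC-HIT | VC [12]
  [8] addr=0xc1 blk=12 s=0: VC-HIT | VC [14]
  [9] addr=0xc5 blk=12 s=0: L1-HIT | VC [14]

VC = [14]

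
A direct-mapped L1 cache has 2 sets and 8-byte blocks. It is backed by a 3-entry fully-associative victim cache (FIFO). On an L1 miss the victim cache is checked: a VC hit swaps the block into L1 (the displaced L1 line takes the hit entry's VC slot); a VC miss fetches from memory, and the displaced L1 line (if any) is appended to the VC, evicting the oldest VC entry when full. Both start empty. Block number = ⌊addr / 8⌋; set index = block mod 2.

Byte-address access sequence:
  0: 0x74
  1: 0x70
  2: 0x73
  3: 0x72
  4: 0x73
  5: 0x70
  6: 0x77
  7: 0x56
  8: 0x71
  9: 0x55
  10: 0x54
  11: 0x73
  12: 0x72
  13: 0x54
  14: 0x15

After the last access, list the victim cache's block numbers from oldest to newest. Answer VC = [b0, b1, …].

0: 0x74 (blk 14, set 0) → MISS  vc=[]
1: 0x70 (blk 14, set 0) → L1-HIT  vc=[]
2: 0x73 (blk 14, set 0) → L1-HIT  vc=[]
3: 0x72 (blk 14, set 0) → L1-HIT  vc=[]
4: 0x73 (blk 14, set 0) → L1-HIT  vc=[]
5: 0x70 (blk 14, set 0) → L1-HIT  vc=[]
6: 0x77 (blk 14, set 0) → L1-HIT  vc=[]
7: 0x56 (blk 10, set 0) → MISS  vc=[14]
8: 0x71 (blk 14, set 0) → VC-HIT  vc=[10]
9: 0x55 (blk 10, set 0) → VC-HIT  vc=[14]
10: 0x54 (blk 10, set 0) → L1-HIT  vc=[14]
11: 0x73 (blk 14, set 0) → VC-HIT  vc=[10]
12: 0x72 (blk 14, set 0) → L1-HIT  vc=[10]
13: 0x54 (blk 10, set 0) → VC-HIT  vc=[14]
14: 0x15 (blk 2, set 0) → MISS  vc=[14, 10]

VC = [14, 10]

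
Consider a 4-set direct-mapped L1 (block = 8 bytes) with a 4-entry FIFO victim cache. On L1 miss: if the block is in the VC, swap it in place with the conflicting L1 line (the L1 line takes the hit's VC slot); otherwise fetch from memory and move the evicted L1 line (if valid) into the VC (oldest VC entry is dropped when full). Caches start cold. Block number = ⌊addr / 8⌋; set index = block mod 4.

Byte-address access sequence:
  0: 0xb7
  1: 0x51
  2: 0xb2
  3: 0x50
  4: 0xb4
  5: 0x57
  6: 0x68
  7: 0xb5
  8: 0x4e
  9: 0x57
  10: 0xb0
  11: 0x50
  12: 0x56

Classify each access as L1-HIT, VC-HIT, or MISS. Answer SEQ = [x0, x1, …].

SEQ = [MISS, MISS, VC-HIT, VC-HIT, VC-HIT, VC-HIT, MISS, VC-HIT, MISS, VC-HIT, VC-HIT, VC-HIT, L1-HIT]

0: 0xb7 (blk 22, set 2) → MISS  vc=[]
1: 0x51 (blk 10, set 2) → MISS  vc=[22]
2: 0xb2 (blk 22, set 2) → VC-HIT  vc=[10]
3: 0x50 (blk 10, set 2) → VC-HIT  vc=[22]
4: 0xb4 (blk 22, set 2) → VC-HIT  vc=[10]
5: 0x57 (blk 10, set 2) → VC-HIT  vc=[22]
6: 0x68 (blk 13, set 1) → MISS  vc=[22]
7: 0xb5 (blk 22, set 2) → VC-HIT  vc=[10]
8: 0x4e (blk 9, set 1) → MISS  vc=[10, 13]
9: 0x57 (blk 10, set 2) → VC-HIT  vc=[22, 13]
10: 0xb0 (blk 22, set 2) → VC-HIT  vc=[10, 13]
11: 0x50 (blk 10, set 2) → VC-HIT  vc=[22, 13]
12: 0x56 (blk 10, set 2) → L1-HIT  vc=[22, 13]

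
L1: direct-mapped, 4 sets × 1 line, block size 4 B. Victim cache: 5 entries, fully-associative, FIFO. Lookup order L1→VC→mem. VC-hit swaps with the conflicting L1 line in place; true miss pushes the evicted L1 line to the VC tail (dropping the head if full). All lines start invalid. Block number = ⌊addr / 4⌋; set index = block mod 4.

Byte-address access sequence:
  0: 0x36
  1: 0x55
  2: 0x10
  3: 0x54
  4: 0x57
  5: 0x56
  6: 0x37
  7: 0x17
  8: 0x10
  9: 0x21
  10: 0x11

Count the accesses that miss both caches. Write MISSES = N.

MISSES = 5

#0 0x36→b13/s1 MISS; vc=[]
#1 0x55→b21/s1 MISS; vc=[13]
#2 0x10→b4/s0 MISS; vc=[13]
#3 0x54→b21/s1 L1-HIT; vc=[13]
#4 0x57→b21/s1 L1-HIT; vc=[13]
#5 0x56→b21/s1 L1-HIT; vc=[13]
#6 0x37→b13/s1 VC-HIT; vc=[21]
#7 0x17→b5/s1 MISS; vc=[21,13]
#8 0x10→b4/s0 L1-HIT; vc=[21,13]
#9 0x21→b8/s0 MISS; vc=[21,13,4]
#10 0x11→b4/s0 VC-HIT; vc=[21,13,8]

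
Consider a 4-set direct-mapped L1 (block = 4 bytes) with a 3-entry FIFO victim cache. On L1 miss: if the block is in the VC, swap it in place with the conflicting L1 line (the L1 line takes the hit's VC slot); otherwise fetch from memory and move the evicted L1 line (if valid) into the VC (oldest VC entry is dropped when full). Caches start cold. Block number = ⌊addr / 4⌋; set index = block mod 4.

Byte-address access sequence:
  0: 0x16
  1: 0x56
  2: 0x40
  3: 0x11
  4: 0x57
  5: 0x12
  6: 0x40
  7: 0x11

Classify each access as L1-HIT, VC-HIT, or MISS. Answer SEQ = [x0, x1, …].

SEQ = [MISS, MISS, MISS, MISS, L1-HIT, L1-HIT, VC-HIT, VC-HIT]

  [0] addr=0x16 blk=5 s=1: MISS | VC []
  [1] addr=0x56 blk=21 s=1: MISS | VC [5]
  [2] addr=0x40 blk=16 s=0: MISS | VC [5]
  [3] addr=0x11 blk=4 s=0: MISS | VC [5, 16]
  [4] addr=0x57 blk=21 s=1: L1-HIT | VC [5, 16]
  [5] addr=0x12 blk=4 s=0: L1-HIT | VC [5, 16]
  [6] addr=0x40 blk=16 s=0: VC-HIT | VC [5, 4]
  [7] addr=0x11 blk=4 s=0: VC-HIT | VC [5, 16]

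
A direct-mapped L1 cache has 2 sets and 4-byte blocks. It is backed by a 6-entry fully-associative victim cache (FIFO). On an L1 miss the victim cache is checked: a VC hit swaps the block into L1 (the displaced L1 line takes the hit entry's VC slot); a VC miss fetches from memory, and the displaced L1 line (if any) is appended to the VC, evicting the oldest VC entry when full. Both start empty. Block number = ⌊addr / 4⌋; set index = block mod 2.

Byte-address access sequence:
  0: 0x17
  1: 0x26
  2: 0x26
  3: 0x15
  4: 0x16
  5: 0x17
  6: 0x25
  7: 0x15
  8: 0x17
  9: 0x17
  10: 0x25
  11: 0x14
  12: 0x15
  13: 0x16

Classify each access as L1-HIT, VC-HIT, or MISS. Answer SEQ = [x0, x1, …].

  [0] addr=0x17 blk=5 s=1: MISS | VC []
  [1] addr=0x26 blk=9 s=1: MISS | VC [5]
  [2] addr=0x26 blk=9 s=1: L1-HIT | VC [5]
  [3] addr=0x15 blk=5 s=1: VC-HIT | VC [9]
  [4] addr=0x16 blk=5 s=1: L1-HIT | VC [9]
  [5] addr=0x17 blk=5 s=1: L1-HIT | VC [9]
  [6] addr=0x25 blk=9 s=1: VC-HIT | VC [5]
  [7] addr=0x15 blk=5 s=1: VC-HIT | VC [9]
  [8] addr=0x17 blk=5 s=1: L1-HIT | VC [9]
  [9] addr=0x17 blk=5 s=1: L1-HIT | VC [9]
  [10] addr=0x25 blk=9 s=1: VC-HIT | VC [5]
  [11] addr=0x14 blk=5 s=1: VC-HIT | VC [9]
  [12] addr=0x15 blk=5 s=1: L1-HIT | VC [9]
  [13] addr=0x16 blk=5 s=1: L1-HIT | VC [9]

SEQ = [MISS, MISS, L1-HIT, VC-HIT, L1-HIT, L1-HIT, VC-HIT, VC-HIT, L1-HIT, L1-HIT, VC-HIT, VC-HIT, L1-HIT, L1-HIT]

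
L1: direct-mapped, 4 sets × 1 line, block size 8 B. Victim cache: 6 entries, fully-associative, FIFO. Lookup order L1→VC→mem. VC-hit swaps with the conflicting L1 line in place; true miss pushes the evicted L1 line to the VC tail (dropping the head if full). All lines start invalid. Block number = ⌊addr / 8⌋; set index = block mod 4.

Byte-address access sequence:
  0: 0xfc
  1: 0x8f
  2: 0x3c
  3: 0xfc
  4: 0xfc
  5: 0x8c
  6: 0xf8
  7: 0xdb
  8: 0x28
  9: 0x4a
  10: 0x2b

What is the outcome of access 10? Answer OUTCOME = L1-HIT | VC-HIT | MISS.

0: 0xfc (blk 31, set 3) → MISS  vc=[]
1: 0x8f (blk 17, set 1) → MISS  vc=[]
2: 0x3c (blk 7, set 3) → MISS  vc=[31]
3: 0xfc (blk 31, set 3) → VC-HIT  vc=[7]
4: 0xfc (blk 31, set 3) → L1-HIT  vc=[7]
5: 0x8c (blk 17, set 1) → L1-HIT  vc=[7]
6: 0xf8 (blk 31, set 3) → L1-HIT  vc=[7]
7: 0xdb (blk 27, set 3) → MISS  vc=[7, 31]
8: 0x28 (blk 5, set 1) → MISS  vc=[7, 31, 17]
9: 0x4a (blk 9, set 1) → MISS  vc=[7, 31, 17, 5]
10: 0x2b (blk 5, set 1) → VC-HIT  vc=[7, 31, 17, 9]

OUTCOME = VC-HIT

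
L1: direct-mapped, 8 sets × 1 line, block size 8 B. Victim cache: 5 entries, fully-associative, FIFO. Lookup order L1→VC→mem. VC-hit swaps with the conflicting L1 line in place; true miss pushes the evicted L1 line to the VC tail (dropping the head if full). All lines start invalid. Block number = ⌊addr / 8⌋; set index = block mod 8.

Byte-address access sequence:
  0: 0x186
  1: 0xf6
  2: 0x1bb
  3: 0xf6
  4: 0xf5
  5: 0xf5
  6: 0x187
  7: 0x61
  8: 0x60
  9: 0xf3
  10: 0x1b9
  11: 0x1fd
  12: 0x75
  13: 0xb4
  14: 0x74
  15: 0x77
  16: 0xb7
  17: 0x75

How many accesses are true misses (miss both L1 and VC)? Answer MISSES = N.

MISSES = 7

  [0] addr=0x186 blk=48 s=0: MISS | VC []
  [1] addr=0xf6 blk=30 s=6: MISS | VC []
  [2] addr=0x1bb blk=55 s=7: MISS | VC []
  [3] addr=0xf6 blk=30 s=6: L1-HIT | VC []
  [4] addr=0xf5 blk=30 s=6: L1-HIT | VC []
  [5] addr=0xf5 blk=30 s=6: L1-HIT | VC []
  [6] addr=0x187 blk=48 s=0: L1-HIT | VC []
  [7] addr=0x61 blk=12 s=4: MISS | VC []
  [8] addr=0x60 blk=12 s=4: L1-HIT | VC []
  [9] addr=0xf3 blk=30 s=6: L1-HIT | VC []
  [10] addr=0x1b9 blk=55 s=7: L1-HIT | VC []
  [11] addr=0x1fd blk=63 s=7: MISS | VC [55]
  [12] addr=0x75 blk=14 s=6: MISS | VC [55, 30]
  [13] addr=0xb4 blk=22 s=6: MISS | VC [55, 30, 14]
  [14] addr=0x74 blk=14 s=6: VC-HIT | VC [55, 30, 22]
  [15] addr=0x77 blk=14 s=6: L1-HIT | VC [55, 30, 22]
  [16] addr=0xb7 blk=22 s=6: VC-HIT | VC [55, 30, 14]
  [17] addr=0x75 blk=14 s=6: VC-HIT | VC [55, 30, 22]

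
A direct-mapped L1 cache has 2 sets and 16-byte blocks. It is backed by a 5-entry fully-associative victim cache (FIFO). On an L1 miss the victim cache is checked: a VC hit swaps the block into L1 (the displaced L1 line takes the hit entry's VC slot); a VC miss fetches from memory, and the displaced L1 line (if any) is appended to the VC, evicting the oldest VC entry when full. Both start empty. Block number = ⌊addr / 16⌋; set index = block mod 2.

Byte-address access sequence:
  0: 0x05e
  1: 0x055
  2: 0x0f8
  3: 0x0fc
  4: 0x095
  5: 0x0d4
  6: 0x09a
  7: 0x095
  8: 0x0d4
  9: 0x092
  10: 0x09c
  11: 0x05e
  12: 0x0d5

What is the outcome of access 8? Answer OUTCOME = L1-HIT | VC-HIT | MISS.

OUTCOME = VC-HIT

  [0] addr=0x5e blk=5 s=1: MISS | VC []
  [1] addr=0x55 blk=5 s=1: L1-HIT | VC []
  [2] addr=0xf8 blk=15 s=1: MISS | VC [5]
  [3] addr=0xfc blk=15 s=1: L1-HIT | VC [5]
  [4] addr=0x95 blk=9 s=1: MISS | VC [5, 15]
  [5] addr=0xd4 blk=13 s=1: MISS | VC [5, 15, 9]
  [6] addr=0x9a blk=9 s=1: VC-HIT | VC [5, 15, 13]
  [7] addr=0x95 blk=9 s=1: L1-HIT | VC [5, 15, 13]
  [8] addr=0xd4 blk=13 s=1: VC-HIT | VC [5, 15, 9]
  [9] addr=0x92 blk=9 s=1: VC-HIT | VC [5, 15, 13]
  [10] addr=0x9c blk=9 s=1: L1-HIT | VC [5, 15, 13]
  [11] addr=0x5e blk=5 s=1: VC-HIT | VC [9, 15, 13]
  [12] addr=0xd5 blk=13 s=1: VC-HIT | VC [9, 15, 5]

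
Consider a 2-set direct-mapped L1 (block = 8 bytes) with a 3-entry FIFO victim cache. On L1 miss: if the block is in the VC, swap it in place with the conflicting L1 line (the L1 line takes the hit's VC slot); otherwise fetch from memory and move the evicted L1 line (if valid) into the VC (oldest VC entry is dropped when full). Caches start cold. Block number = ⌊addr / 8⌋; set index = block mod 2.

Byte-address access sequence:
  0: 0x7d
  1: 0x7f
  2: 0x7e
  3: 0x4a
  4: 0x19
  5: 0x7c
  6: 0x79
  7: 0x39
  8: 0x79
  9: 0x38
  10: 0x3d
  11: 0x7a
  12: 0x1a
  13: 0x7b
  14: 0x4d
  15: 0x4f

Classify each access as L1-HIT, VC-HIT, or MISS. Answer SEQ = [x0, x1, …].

SEQ = [MISS, L1-HIT, L1-HIT, MISS, MISS, VC-HIT, L1-HIT, MISS, VC-HIT, VC-HIT, L1-HIT, VC-HIT, VC-HIT, VC-HIT, VC-HIT, L1-HIT]

0: 0x7d (blk 15, set 1) → MISS  vc=[]
1: 0x7f (blk 15, set 1) → L1-HIT  vc=[]
2: 0x7e (blk 15, set 1) → L1-HIT  vc=[]
3: 0x4a (blk 9, set 1) → MISS  vc=[15]
4: 0x19 (blk 3, set 1) → MISS  vc=[15, 9]
5: 0x7c (blk 15, set 1) → VC-HIT  vc=[3, 9]
6: 0x79 (blk 15, set 1) → L1-HIT  vc=[3, 9]
7: 0x39 (blk 7, set 1) → MISS  vc=[3, 9, 15]
8: 0x79 (blk 15, set 1) → VC-HIT  vc=[3, 9, 7]
9: 0x38 (blk 7, set 1) → VC-HIT  vc=[3, 9, 15]
10: 0x3d (blk 7, set 1) → L1-HIT  vc=[3, 9, 15]
11: 0x7a (blk 15, set 1) → VC-HIT  vc=[3, 9, 7]
12: 0x1a (blk 3, set 1) → VC-HIT  vc=[15, 9, 7]
13: 0x7b (blk 15, set 1) → VC-HIT  vc=[3, 9, 7]
14: 0x4d (blk 9, set 1) → VC-HIT  vc=[3, 15, 7]
15: 0x4f (blk 9, set 1) → L1-HIT  vc=[3, 15, 7]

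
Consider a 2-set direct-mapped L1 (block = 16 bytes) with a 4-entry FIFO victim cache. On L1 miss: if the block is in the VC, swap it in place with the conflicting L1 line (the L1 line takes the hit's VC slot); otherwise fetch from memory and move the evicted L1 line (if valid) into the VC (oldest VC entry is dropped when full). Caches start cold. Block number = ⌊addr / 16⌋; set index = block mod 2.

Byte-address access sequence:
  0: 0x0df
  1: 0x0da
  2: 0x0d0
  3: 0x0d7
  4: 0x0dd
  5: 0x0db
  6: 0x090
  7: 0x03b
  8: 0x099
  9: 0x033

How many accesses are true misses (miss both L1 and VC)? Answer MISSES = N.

MISSES = 3

0: 0xdf (blk 13, set 1) → MISS  vc=[]
1: 0xda (blk 13, set 1) → L1-HIT  vc=[]
2: 0xd0 (blk 13, set 1) → L1-HIT  vc=[]
3: 0xd7 (blk 13, set 1) → L1-HIT  vc=[]
4: 0xdd (blk 13, set 1) → L1-HIT  vc=[]
5: 0xdb (blk 13, set 1) → L1-HIT  vc=[]
6: 0x90 (blk 9, set 1) → MISS  vc=[13]
7: 0x3b (blk 3, set 1) → MISS  vc=[13, 9]
8: 0x99 (blk 9, set 1) → VC-HIT  vc=[13, 3]
9: 0x33 (blk 3, set 1) → VC-HIT  vc=[13, 9]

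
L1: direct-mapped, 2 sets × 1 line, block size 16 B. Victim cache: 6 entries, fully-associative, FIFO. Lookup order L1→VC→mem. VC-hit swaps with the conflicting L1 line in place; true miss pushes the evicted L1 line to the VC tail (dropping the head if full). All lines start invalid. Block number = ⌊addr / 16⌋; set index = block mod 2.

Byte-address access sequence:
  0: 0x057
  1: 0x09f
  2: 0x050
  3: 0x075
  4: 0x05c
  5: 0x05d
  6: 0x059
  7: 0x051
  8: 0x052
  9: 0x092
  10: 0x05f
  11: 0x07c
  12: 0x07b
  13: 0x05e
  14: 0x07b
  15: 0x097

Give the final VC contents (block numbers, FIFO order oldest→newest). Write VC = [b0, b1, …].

0: 0x57 (blk 5, set 1) → MISS  vc=[]
1: 0x9f (blk 9, set 1) → MISS  vc=[5]
2: 0x50 (blk 5, set 1) → VC-HIT  vc=[9]
3: 0x75 (blk 7, set 1) → MISS  vc=[9, 5]
4: 0x5c (blk 5, set 1) → VC-HIT  vc=[9, 7]
5: 0x5d (blk 5, set 1) → L1-HIT  vc=[9, 7]
6: 0x59 (blk 5, set 1) → L1-HIT  vc=[9, 7]
7: 0x51 (blk 5, set 1) → L1-HIT  vc=[9, 7]
8: 0x52 (blk 5, set 1) → L1-HIT  vc=[9, 7]
9: 0x92 (blk 9, set 1) → VC-HIT  vc=[5, 7]
10: 0x5f (blk 5, set 1) → VC-HIT  vc=[9, 7]
11: 0x7c (blk 7, set 1) → VC-HIT  vc=[9, 5]
12: 0x7b (blk 7, set 1) → L1-HIT  vc=[9, 5]
13: 0x5e (blk 5, set 1) → VC-HIT  vc=[9, 7]
14: 0x7b (blk 7, set 1) → VC-HIT  vc=[9, 5]
15: 0x97 (blk 9, set 1) → VC-HIT  vc=[7, 5]

VC = [7, 5]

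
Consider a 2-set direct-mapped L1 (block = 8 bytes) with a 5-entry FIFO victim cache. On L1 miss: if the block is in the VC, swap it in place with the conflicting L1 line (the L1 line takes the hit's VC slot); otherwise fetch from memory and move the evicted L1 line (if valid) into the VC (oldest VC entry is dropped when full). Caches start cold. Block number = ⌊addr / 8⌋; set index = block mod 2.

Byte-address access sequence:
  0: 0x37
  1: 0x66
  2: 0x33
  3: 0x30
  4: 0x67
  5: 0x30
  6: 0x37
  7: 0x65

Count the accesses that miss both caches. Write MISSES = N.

MISSES = 2

#0 0x37→b6/s0 MISS; vc=[]
#1 0x66→b12/s0 MISS; vc=[6]
#2 0x33→b6/s0 VC-HIT; vc=[12]
#3 0x30→b6/s0 L1-HIT; vc=[12]
#4 0x67→b12/s0 VC-HIT; vc=[6]
#5 0x30→b6/s0 VC-HIT; vc=[12]
#6 0x37→b6/s0 L1-HIT; vc=[12]
#7 0x65→b12/s0 VC-HIT; vc=[6]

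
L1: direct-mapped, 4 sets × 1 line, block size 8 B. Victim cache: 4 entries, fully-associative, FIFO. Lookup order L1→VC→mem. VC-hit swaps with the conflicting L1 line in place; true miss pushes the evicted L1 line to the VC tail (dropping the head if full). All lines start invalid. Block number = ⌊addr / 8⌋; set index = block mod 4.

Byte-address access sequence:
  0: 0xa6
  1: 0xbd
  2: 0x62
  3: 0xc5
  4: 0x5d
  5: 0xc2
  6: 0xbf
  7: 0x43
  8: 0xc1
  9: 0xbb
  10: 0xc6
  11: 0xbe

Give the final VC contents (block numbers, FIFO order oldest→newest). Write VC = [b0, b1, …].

VC = [20, 12, 11, 8]

#0 0xa6→b20/s0 MISS; vc=[]
#1 0xbd→b23/s3 MISS; vc=[]
#2 0x62→b12/s0 MISS; vc=[20]
#3 0xc5→b24/s0 MISS; vc=[20,12]
#4 0x5d→b11/s3 MISS; vc=[20,12,23]
#5 0xc2→b24/s0 L1-HIT; vc=[20,12,23]
#6 0xbf→b23/s3 VC-HIT; vc=[20,12,11]
#7 0x43→b8/s0 MISS; vc=[20,12,11,24]
#8 0xc1→b24/s0 VC-HIT; vc=[20,12,11,8]
#9 0xbb→b23/s3 L1-HIT; vc=[20,12,11,8]
#10 0xc6→b24/s0 L1-HIT; vc=[20,12,11,8]
#11 0xbe→b23/s3 L1-HIT; vc=[20,12,11,8]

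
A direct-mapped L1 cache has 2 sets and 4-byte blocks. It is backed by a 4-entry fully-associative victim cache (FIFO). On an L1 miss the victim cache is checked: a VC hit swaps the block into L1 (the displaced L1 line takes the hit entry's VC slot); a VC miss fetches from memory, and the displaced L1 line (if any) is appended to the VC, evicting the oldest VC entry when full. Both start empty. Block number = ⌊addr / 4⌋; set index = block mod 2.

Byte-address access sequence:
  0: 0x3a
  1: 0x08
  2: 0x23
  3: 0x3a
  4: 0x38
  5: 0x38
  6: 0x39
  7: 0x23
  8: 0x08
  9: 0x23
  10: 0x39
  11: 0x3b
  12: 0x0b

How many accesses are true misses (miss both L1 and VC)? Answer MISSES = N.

0: 0x3a (blk 14, set 0) → MISS  vc=[]
1: 0x8 (blk 2, set 0) → MISS  vc=[14]
2: 0x23 (blk 8, set 0) → MISS  vc=[14, 2]
3: 0x3a (blk 14, set 0) → VC-HIT  vc=[8, 2]
4: 0x38 (blk 14, set 0) → L1-HIT  vc=[8, 2]
5: 0x38 (blk 14, set 0) → L1-HIT  vc=[8, 2]
6: 0x39 (blk 14, set 0) → L1-HIT  vc=[8, 2]
7: 0x23 (blk 8, set 0) → VC-HIT  vc=[14, 2]
8: 0x8 (blk 2, set 0) → VC-HIT  vc=[14, 8]
9: 0x23 (blk 8, set 0) → VC-HIT  vc=[14, 2]
10: 0x39 (blk 14, set 0) → VC-HIT  vc=[8, 2]
11: 0x3b (blk 14, set 0) → L1-HIT  vc=[8, 2]
12: 0xb (blk 2, set 0) → VC-HIT  vc=[8, 14]

MISSES = 3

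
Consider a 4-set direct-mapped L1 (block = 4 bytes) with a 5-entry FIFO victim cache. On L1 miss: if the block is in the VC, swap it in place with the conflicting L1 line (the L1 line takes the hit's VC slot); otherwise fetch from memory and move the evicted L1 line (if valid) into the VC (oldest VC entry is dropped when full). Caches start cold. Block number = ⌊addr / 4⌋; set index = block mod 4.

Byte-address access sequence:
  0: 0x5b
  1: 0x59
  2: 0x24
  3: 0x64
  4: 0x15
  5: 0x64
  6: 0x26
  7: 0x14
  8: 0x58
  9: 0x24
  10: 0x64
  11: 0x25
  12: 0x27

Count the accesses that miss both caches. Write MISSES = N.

0: 0x5b (blk 22, set 2) → MISS  vc=[]
1: 0x59 (blk 22, set 2) → L1-HIT  vc=[]
2: 0x24 (blk 9, set 1) → MISS  vc=[]
3: 0x64 (blk 25, set 1) → MISS  vc=[9]
4: 0x15 (blk 5, set 1) → MISS  vc=[9, 25]
5: 0x64 (blk 25, set 1) → VC-HIT  vc=[9, 5]
6: 0x26 (blk 9, set 1) → VC-HIT  vc=[25, 5]
7: 0x14 (blk 5, set 1) → VC-HIT  vc=[25, 9]
8: 0x58 (blk 22, set 2) → L1-HIT  vc=[25, 9]
9: 0x24 (blk 9, set 1) → VC-HIT  vc=[25, 5]
10: 0x64 (blk 25, set 1) → VC-HIT  vc=[9, 5]
11: 0x25 (blk 9, set 1) → VC-HIT  vc=[25, 5]
12: 0x27 (blk 9, set 1) → L1-HIT  vc=[25, 5]

MISSES = 4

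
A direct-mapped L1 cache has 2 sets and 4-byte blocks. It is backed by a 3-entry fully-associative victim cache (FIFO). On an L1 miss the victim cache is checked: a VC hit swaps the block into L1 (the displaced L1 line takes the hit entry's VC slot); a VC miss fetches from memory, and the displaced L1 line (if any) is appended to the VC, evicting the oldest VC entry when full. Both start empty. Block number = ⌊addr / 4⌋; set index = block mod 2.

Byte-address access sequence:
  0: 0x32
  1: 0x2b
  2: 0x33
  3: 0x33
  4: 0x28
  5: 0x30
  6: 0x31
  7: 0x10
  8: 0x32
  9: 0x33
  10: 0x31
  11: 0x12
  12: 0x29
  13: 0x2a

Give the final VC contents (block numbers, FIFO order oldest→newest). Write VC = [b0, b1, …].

VC = [4, 12]

0: 0x32 (blk 12, set 0) → MISS  vc=[]
1: 0x2b (blk 10, set 0) → MISS  vc=[12]
2: 0x33 (blk 12, set 0) → VC-HIT  vc=[10]
3: 0x33 (blk 12, set 0) → L1-HIT  vc=[10]
4: 0x28 (blk 10, set 0) → VC-HIT  vc=[12]
5: 0x30 (blk 12, set 0) → VC-HIT  vc=[10]
6: 0x31 (blk 12, set 0) → L1-HIT  vc=[10]
7: 0x10 (blk 4, set 0) → MISS  vc=[10, 12]
8: 0x32 (blk 12, set 0) → VC-HIT  vc=[10, 4]
9: 0x33 (blk 12, set 0) → L1-HIT  vc=[10, 4]
10: 0x31 (blk 12, set 0) → L1-HIT  vc=[10, 4]
11: 0x12 (blk 4, set 0) → VC-HIT  vc=[10, 12]
12: 0x29 (blk 10, set 0) → VC-HIT  vc=[4, 12]
13: 0x2a (blk 10, set 0) → L1-HIT  vc=[4, 12]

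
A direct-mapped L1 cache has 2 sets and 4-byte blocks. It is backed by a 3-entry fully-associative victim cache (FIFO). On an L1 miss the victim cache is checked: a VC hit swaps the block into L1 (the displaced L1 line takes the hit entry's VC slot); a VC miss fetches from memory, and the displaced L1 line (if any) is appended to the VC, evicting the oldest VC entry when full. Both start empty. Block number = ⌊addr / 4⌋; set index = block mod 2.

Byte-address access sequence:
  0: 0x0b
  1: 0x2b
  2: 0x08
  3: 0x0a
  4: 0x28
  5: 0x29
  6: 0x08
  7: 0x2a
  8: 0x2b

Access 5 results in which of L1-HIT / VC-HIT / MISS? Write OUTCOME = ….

#0 0xb→b2/s0 MISS; vc=[]
#1 0x2b→b10/s0 MISS; vc=[2]
#2 0x8→b2/s0 VC-HIT; vc=[10]
#3 0xa→b2/s0 L1-HIT; vc=[10]
#4 0x28→b10/s0 VC-HIT; vc=[2]
#5 0x29→b10/s0 L1-HIT; vc=[2]
#6 0x8→b2/s0 VC-HIT; vc=[10]
#7 0x2a→b10/s0 VC-HIT; vc=[2]
#8 0x2b→b10/s0 L1-HIT; vc=[2]

OUTCOME = L1-HIT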